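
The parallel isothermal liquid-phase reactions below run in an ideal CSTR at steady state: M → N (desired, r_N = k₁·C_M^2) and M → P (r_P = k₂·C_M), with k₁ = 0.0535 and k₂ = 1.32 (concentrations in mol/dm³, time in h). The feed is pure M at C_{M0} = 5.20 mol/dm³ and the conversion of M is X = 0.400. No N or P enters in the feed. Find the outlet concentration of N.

0.233 mol/dm³

Exit C_M = C_{M0}(1−X) = 5.20×0.600 = 3.120 mol/dm³.
Rates in a CSTR are evaluated at the outlet concentration: r_N = 0.0535×3.120^2 = 0.5208, r_P = 1.32×3.120 = 4.118.
Fraction of consumed M going to N: r_N/(r_N+r_P) = 0.1123.
C_N = 0.1123·C_{M0}·X = 0.1123×5.20×0.400 = 0.233 mol/dm³.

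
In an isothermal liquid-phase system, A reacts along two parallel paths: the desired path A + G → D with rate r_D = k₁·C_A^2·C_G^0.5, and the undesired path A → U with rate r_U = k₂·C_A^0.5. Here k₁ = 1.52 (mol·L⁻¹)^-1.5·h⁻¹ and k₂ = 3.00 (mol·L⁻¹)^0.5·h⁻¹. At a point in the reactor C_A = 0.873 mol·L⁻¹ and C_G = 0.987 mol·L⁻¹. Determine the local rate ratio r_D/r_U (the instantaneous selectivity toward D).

S_{D/U} = r_D/r_U = (k₁·C_A^2·C_G^0.5)/(k₂·C_A^0.5) = (k₁/k₂)·C_A^1.5·C_G^0.5.
= (1.52×0.8730^2×0.9870^0.5) / (3.00×0.8730^0.5) = 1.151/2.803 = 0.411.
Since the desired path is higher order in A, keeping C_A high (PFR or concentrated feed) favours D.

0.411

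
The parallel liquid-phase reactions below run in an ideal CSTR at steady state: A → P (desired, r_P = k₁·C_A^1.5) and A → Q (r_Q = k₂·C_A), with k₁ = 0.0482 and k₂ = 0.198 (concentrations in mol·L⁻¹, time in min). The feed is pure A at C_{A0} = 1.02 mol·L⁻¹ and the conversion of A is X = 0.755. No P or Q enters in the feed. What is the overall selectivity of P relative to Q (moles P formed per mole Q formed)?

0.122

Exit C_A = C_{A0}(1−X) = 1.02×0.245 = 0.2499 mol·L⁻¹.
Rates in a CSTR are evaluated at the outlet concentration: r_P = 0.0482×0.2499^1.5 = 0.006021, r_Q = 0.198×0.2499 = 0.04948.
Overall selectivity = C_P/C_Q = r_Pτ/(r_Qτ) = r_P/r_Q = 0.122.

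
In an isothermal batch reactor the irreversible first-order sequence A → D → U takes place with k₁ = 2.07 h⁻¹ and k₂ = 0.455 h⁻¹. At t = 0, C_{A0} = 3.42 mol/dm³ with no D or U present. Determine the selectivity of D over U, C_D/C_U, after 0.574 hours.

For first-order series with pure A initially, C_D(t) = k₁C_{A0}/(k₂−k₁)·(e^(−k₁t) − e^(−k₂t)).
e^(−k₁t) = e^(−2.07×0.574) = e^(−1.188) = 0.3048; e^(−k₂t) = e^(−0.2612) = 0.7701.
C_D = 2.07×3.42/(0.455−2.07) × (0.3048−0.7701) = (-4.384)×(-0.4654) = 2.040 mol/dm³.
C_A = C_{A0}e^(−k₁t) = 1.042 mol/dm³, so C_U = C_{A0}−C_A−C_D = 0.3377 mol/dm³; C_D/C_U = 6.04.

6.04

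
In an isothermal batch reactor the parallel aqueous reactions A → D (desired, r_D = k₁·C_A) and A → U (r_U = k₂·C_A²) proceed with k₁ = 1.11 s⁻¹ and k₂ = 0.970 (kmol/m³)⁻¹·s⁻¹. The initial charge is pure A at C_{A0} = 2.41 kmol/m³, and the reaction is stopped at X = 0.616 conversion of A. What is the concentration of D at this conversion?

0.619 kmol/m³

C_A = C_{A0}(1−X) = 0.9254 kmol/m³.
Along a PFR/batch, dC_D/dC_A = −r_D/(r_D+r_U) = −k₁/(k₁+k₂·C_A).
Integrating from C_{A0} to C_A: C_D = (1.11/0.970)·ln[(1.11+0.970·2.41)/(1.11+0.970·0.925)] = 1.144·ln(3.448/2.008) = 0.6188 kmol/m³.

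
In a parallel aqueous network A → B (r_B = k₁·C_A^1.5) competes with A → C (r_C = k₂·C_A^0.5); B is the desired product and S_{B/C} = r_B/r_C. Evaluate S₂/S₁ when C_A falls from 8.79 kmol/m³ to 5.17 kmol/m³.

0.588

S_{B/C} = (k₁/k₂)·C_A, so S₂/S₁ = (C_{A,2}/C_{A,1}).
= 5.17/8.79 = 0.588.
Selectivity toward B falls as C_A falls — high-concentration operation is favoured.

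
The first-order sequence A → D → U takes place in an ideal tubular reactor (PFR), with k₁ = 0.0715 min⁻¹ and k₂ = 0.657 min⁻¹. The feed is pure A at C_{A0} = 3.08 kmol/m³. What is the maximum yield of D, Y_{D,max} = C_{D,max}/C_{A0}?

0.0830

Evaluating C_D at τ_opt = ln(k₂/k₁)/(k₂−k₁) gives C_{D,max}/C_{A0} = (k₁/k₂)^[k₂/(k₂−k₁)].
= (0.0715/0.657)^(0.657/(0.657−0.0715)) = (0.1088)^(1.122) = 0.08301.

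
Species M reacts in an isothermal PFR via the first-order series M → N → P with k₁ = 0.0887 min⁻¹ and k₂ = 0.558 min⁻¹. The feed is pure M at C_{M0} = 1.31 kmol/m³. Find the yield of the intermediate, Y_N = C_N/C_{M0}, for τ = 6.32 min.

0.102

For first-order series with pure M initially, C_N(τ) = k₁C_{M0}/(k₂−k₁)·(e^(−k₁τ) − e^(−k₂τ)).
e^(−k₁τ) = e^(−0.0887×6.32) = e^(−0.5606) = 0.5709; e^(−k₂τ) = e^(−3.527) = 0.02941.
C_N = 0.0887×1.31/(0.558−0.0887) × (0.5709−0.02941) = 0.2476×0.5415 = 0.1341 kmol/m³.
Y_N = C_N/C_{M0} = 0.1341/1.31 = 0.102.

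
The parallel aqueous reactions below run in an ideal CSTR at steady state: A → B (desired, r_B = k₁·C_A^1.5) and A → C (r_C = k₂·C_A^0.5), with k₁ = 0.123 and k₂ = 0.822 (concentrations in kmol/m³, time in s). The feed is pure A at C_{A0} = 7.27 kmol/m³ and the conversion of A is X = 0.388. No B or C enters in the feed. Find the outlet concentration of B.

1.13 kmol/m³

Exit C_A = C_{A0}(1−X) = 7.27×0.612 = 4.449 kmol/m³.
In a CSTR the entire volume is at exit conditions, so r_B = 0.123×4.449^1.5 = 1.154 and r_C = 0.822×4.449^0.5 = 1.734.
Fraction of consumed A going to B: r_B/(r_B+r_C) = 0.3997.
C_B = 0.3997·C_{A0}·X = 0.3997×7.27×0.388 = 1.13 kmol/m³.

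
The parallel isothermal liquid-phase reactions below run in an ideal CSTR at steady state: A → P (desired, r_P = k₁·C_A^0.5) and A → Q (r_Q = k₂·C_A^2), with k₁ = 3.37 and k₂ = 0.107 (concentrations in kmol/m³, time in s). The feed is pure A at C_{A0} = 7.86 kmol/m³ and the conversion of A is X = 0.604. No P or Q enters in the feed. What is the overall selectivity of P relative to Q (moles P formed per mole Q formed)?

5.74

Exit C_A = C_{A0}(1−X) = 7.86×0.396 = 3.113 kmol/m³.
A CSTR operates uniformly at the exit composition, giving r_P = 5.946 and r_Q = 1.037 (each k·C_A^n at C_A = 3.113).
Overall selectivity = C_P/C_Q = r_Pτ/(r_Qτ) = r_P/r_Q = 5.74.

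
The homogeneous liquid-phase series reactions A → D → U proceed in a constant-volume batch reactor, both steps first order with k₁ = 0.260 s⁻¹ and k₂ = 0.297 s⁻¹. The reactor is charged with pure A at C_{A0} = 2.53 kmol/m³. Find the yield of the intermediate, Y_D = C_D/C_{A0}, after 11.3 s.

0.127

The intermediate concentration in a first-order A→B→C sequence is C_D = k₁C_{A0}(e^(−k₁t) − e^(−k₂t))/(k₂−k₁).
e^(−k₁t) = e^(−0.260×11.3) = e^(−2.938) = 0.05297; e^(−k₂t) = e^(−3.356) = 0.03487.
C_D = 0.260×2.53/(0.297−0.260) × (0.05297−0.03487) = 17.78×0.01810 = 0.3218 kmol/m³.
Y_D = C_D/C_{A0} = 0.3218/2.53 = 0.127.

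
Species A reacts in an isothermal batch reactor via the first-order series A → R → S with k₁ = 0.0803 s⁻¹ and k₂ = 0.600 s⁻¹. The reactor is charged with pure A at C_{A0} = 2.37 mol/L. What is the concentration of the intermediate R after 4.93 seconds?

0.227 mol/L

Solving the coupled first-order balances gives C_R(t) = [k₁/(k₂−k₁)]·C_{A0}·(e^(−k₁t) − e^(−k₂t)).
e^(−k₁t) = e^(−0.0803×4.93) = e^(−0.3959) = 0.6731; e^(−k₂t) = e^(−2.958) = 0.05192.
C_R = 0.0803×2.37/(0.600−0.0803) × (0.6731−0.05192) = 0.3662×0.6212 = 0.2275 mol/L.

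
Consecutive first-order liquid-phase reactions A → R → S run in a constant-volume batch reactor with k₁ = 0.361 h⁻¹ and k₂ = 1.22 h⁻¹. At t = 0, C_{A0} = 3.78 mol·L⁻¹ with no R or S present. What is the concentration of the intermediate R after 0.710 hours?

For first-order series with pure A initially, C_R(t) = k₁C_{A0}/(k₂−k₁)·(e^(−k₁t) − e^(−k₂t)).
e^(−k₁t) = e^(−0.361×0.710) = e^(−0.2563) = 0.7739; e^(−k₂t) = e^(−0.8662) = 0.4205.
C_R = 0.361×3.78/(1.22−0.361) × (0.7739−0.4205) = 1.589×0.3534 = 0.5613 mol·L⁻¹.

0.561 mol·L⁻¹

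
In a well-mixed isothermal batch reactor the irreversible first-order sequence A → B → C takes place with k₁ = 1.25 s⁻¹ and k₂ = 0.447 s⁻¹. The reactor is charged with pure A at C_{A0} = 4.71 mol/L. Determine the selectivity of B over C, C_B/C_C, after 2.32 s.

For first-order series with pure A initially, C_B(t) = k₁C_{A0}/(k₂−k₁)·(e^(−k₁t) − e^(−k₂t)).
e^(−k₁t) = e^(−1.25×2.32) = e^(−2.900) = 0.05502; e^(−k₂t) = e^(−1.037) = 0.3545.
C_B = 1.25×4.71/(0.447−1.25) × (0.05502−0.3545) = (-7.332)×(-0.2995) = 2.196 mol/L.
C_A = C_{A0}e^(−k₁t) = 0.2592 mol/L, so C_C = C_{A0}−C_A−C_B = 2.255 mol/L; C_B/C_C = 0.974.

0.974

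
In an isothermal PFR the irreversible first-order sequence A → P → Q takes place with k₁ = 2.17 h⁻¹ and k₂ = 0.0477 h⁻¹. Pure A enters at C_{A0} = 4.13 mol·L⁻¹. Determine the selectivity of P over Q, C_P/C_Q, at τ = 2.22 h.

Solving the coupled first-order balances gives C_P(τ) = [k₁/(k₂−k₁)]·C_{A0}·(e^(−k₁τ) − e^(−k₂τ)).
e^(−k₁τ) = e^(−2.17×2.22) = e^(−4.817) = 0.008088; e^(−k₂τ) = e^(−0.1059) = 0.8995.
C_P = 2.17×4.13/(0.0477−2.17) × (0.008088−0.8995) = (-4.223)×(-0.8914) = 3.764 mol·L⁻¹.
C_A = C_{A0}e^(−k₁τ) = 0.03340 mol·L⁻¹, so C_Q = C_{A0}−C_A−C_P = 0.3322 mol·L⁻¹; C_P/C_Q = 11.3.

11.3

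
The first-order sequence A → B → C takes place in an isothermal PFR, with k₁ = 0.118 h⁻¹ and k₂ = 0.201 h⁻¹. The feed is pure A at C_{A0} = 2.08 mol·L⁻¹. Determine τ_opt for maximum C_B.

Setting dC_B/dτ = 0 gives τ_opt = ln(k₂/k₁)/(k₂−k₁).
= ln(0.201/0.118)/(0.201−0.118) = ln(1.703)/0.08300 = 0.5326/0.08300 = 6.42 h.

6.42 h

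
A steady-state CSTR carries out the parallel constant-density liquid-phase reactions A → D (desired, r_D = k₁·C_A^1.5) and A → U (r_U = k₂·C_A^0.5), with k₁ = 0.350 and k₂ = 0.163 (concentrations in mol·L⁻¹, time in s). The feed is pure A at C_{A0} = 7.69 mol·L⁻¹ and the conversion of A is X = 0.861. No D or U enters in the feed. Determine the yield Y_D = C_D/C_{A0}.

0.600

Exit C_A = C_{A0}(1−X) = 7.69×0.139 = 1.069 mol·L⁻¹.
Rates in a CSTR are evaluated at the outlet concentration: r_D = 0.350×1.069^1.5 = 0.3868, r_U = 0.163×1.069^0.5 = 0.1685.
Fraction of consumed A going to D: r_D/(r_D+r_U) = 0.6965.
C_D = 0.6965·C_{A0}·X = 0.6965×7.69×0.861 = 4.61 mol·L⁻¹; Y_D = C_D/C_{A0} = 0.600.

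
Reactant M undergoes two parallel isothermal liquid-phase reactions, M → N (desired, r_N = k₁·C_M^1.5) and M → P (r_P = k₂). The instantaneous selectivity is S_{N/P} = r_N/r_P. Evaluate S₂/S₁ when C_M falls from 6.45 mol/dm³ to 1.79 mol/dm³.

0.146

S_{N/P} = (k₁/k₂)·C_M^1.5, so S₂/S₁ = (C_{M,2}/C_{M,1})^1.5.
= (1.79/6.45)^1.5 = (0.2775)^1.5 = 0.146.
Selectivity toward N falls as C_M falls — high-concentration operation is favoured.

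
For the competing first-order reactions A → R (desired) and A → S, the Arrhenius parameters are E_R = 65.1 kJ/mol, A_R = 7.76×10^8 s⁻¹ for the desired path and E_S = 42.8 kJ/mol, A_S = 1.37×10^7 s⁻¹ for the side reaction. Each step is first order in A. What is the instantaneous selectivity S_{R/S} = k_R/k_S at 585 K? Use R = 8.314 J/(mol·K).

Since both paths have the same order in A, the concentration cancels and S_{R/S} = k_R/k_S = (A_R/A_S)·exp[(E_S−E_R)/(RT)].
(E_S−E_R)/(RT) = (42.8−65.1)×10³/(8.314×585) = -22300/4864 = -4.585.
k_R/k_S = (7.76×10^8/1.37×10^7)·exp(-4.585) = 56.64 × 0.01020 = 0.578.

0.578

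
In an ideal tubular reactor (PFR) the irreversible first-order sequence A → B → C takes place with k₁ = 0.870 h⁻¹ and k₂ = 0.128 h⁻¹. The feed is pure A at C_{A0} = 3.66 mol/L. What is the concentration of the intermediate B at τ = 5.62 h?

2.06 mol/L

The intermediate concentration in a first-order A→B→C sequence is C_B = k₁C_{A0}(e^(−k₁τ) − e^(−k₂τ))/(k₂−k₁).
e^(−k₁τ) = e^(−0.870×5.62) = e^(−4.889) = 0.007526; e^(−k₂τ) = e^(−0.7194) = 0.4871.
C_B = 0.870×3.66/(0.128−0.870) × (0.007526−0.4871) = (-4.291)×(-0.4795) = 2.058 mol/L.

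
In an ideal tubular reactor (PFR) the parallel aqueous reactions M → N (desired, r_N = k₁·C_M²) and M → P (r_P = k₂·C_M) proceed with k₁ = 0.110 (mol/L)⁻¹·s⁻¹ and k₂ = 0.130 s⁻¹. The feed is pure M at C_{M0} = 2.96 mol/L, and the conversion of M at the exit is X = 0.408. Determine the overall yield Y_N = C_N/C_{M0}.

0.270

C_M = C_{M0}(1−X) = 1.752 mol/L.
Along a PFR/batch, dC_P/dC_M = −r_P/(r_N+r_P) = −k₂/(k₂+k₁·C_M).
Integrating from C_{M0} to C_M: C_P = (0.130/0.110)·ln[(0.130+0.110·2.96)/(0.130+0.110·1.75)] = 1.182·ln(0.4556/0.3228) = 0.4074 mol/L.
Then C_N = (C_{M0}−C_M) − C_P = 1.208 − 0.4074 = 0.8003 mol/L.
Y_N = C_N/C_{M0} = 0.8003/2.96 = 0.270.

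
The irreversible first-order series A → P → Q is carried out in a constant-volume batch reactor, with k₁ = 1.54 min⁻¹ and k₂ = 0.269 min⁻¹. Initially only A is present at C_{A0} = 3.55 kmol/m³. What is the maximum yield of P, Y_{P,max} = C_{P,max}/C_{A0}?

0.691

At the optimum, C_{P,max}/C_{A0} = (k₁/k₂)^[k₂/(k₂−k₁)].
= (1.54/0.269)^(0.269/(0.269−1.54)) = (5.725)^(-0.2116) = 0.6912.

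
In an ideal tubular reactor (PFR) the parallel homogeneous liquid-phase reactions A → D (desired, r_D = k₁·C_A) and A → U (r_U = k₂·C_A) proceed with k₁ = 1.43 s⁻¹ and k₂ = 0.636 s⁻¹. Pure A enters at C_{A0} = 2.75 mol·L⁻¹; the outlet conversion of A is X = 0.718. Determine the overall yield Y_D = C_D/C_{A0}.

C_A = C_{A0}(1−X) = 0.7755 mol·L⁻¹.
Both paths are first order in A, so the instantaneous fraction to D is constant: dC_D/d(−C_A) = k₁/(k₁+k₂) = 0.6922.
C_D = 0.6922·(C_{A0}−C_A) = 0.6922×1.974 = 1.37 mol·L⁻¹.
Y_D = C_D/C_{A0} = 1.367/2.75 = 0.497.

0.497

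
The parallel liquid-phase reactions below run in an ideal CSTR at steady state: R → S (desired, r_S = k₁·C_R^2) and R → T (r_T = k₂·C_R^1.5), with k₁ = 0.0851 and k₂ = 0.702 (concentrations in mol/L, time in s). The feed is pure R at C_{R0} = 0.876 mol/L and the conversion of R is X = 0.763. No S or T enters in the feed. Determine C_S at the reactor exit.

Exit C_R = C_{R0}(1−X) = 0.876×0.237 = 0.2076 mol/L.
In a CSTR the entire volume is at exit conditions, so r_S = 0.0851×0.2076^2 = 0.003668 and r_T = 0.702×0.2076^1.5 = 0.06641.
Fraction of consumed R going to S: r_S/(r_S+r_T) = 0.05234.
C_S = 0.05234·C_{R0}·X = 0.05234×0.876×0.763 = 0.0350 mol/L.

0.0350 mol/L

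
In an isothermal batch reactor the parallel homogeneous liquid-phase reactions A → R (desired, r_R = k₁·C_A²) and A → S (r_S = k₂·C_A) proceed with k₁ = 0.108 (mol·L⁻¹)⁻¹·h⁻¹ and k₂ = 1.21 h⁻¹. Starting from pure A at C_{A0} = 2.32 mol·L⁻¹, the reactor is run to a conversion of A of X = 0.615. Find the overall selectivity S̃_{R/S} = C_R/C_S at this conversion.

C_A = C_{A0}(1−X) = 0.8932 mol·L⁻¹.
Along a PFR/batch, dC_S/dC_A = −r_S/(r_R+r_S) = −k₂/(k₂+k₁·C_A).
Integrating from C_{A0} to C_A: C_S = (1.21/0.108)·ln[(1.21+0.108·2.32)/(1.21+0.108·0.893)] = 11.20·ln(1.461/1.306) = 1.249 mol·L⁻¹.
Then C_R = (C_{A0}−C_A) − C_S = 1.427 − 1.249 = 0.1776 mol·L⁻¹.
S̃_{R/S} = C_R/C_S = 0.1776/1.249 = 0.142.

0.142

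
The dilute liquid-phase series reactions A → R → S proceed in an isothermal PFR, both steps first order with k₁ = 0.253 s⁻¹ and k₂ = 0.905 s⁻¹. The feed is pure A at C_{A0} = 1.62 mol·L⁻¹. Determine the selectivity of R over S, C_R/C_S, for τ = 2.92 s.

Solving the coupled first-order balances gives C_R(τ) = [k₁/(k₂−k₁)]·C_{A0}·(e^(−k₁τ) − e^(−k₂τ)).
e^(−k₁τ) = e^(−0.253×2.92) = e^(−0.7388) = 0.4777; e^(−k₂τ) = e^(−2.643) = 0.07118.
C_R = 0.253×1.62/(0.905−0.253) × (0.4777−0.07118) = 0.6286×0.4065 = 0.2556 mol·L⁻¹.
C_A = C_{A0}e^(−k₁τ) = 0.7739 mol·L⁻¹, so C_S = C_{A0}−C_A−C_R = 0.5906 mol·L⁻¹; C_R/C_S = 0.433.

0.433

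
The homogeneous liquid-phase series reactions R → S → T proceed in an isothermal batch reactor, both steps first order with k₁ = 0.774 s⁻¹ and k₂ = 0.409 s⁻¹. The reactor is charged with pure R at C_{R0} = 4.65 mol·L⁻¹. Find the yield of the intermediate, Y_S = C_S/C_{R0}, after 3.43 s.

0.372

For first-order series with pure R initially, C_S(t) = k₁C_{R0}/(k₂−k₁)·(e^(−k₁t) − e^(−k₂t)).
e^(−k₁t) = e^(−0.774×3.43) = e^(−2.655) = 0.07031; e^(−k₂t) = e^(−1.403) = 0.2459.
C_S = 0.774×4.65/(0.409−0.774) × (0.07031−0.2459) = (-9.861)×(-0.1756) = 1.731 mol·L⁻¹.
Y_S = C_S/C_{R0} = 1.731/4.65 = 0.372.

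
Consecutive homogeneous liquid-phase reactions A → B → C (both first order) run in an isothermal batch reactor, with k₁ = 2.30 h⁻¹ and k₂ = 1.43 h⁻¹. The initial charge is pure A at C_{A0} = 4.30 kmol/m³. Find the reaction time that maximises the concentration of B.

The intermediate peaks when r₁ = r₂, i.e. k₁e^(−k₁t) = k₂e^(−k₂t), giving t_opt = ln(k₂/k₁)/(k₂−k₁).
= ln(1.43/2.30)/(1.43−2.30) = ln(0.6217)/-0.8700 = -0.4752/-0.8700 = 0.546 h.

0.546 h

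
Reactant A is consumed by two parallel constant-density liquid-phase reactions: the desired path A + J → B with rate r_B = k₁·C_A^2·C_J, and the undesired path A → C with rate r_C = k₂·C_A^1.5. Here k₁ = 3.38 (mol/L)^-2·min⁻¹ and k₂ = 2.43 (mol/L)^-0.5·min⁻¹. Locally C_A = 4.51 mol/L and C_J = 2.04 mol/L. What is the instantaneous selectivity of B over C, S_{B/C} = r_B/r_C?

S_{B/C} = r_B/r_C = (k₁·C_A^2·C_J)/(k₂·C_A^1.5) = (k₁/k₂)·C_A^0.5·C_J.
= (3.38×4.510^2×2.040) / (2.43×4.510^1.5) = 140.2/23.27 = 6.03.
Since the desired path is higher order in A, keeping C_A high (PFR or concentrated feed) favours B.

6.03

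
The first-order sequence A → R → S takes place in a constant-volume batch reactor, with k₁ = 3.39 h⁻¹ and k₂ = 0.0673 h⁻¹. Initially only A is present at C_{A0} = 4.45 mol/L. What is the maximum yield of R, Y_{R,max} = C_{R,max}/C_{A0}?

Evaluating C_R at t_opt = ln(k₂/k₁)/(k₂−k₁) gives C_{R,max}/C_{A0} = (k₁/k₂)^[k₂/(k₂−k₁)].
= (3.39/0.0673)^(0.0673/(0.0673−3.39)) = (50.37)^(-0.02025) = 0.9237.

0.924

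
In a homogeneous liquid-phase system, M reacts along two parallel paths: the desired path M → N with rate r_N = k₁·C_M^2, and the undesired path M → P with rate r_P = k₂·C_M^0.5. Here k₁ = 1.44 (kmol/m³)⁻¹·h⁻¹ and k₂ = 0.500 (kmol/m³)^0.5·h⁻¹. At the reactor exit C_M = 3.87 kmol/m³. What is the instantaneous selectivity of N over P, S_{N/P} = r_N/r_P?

21.9

S_{N/P} = r_N/r_P = (k₁·C_M^2)/(k₂·C_M^0.5) = (k₁/k₂)·C_M^1.5.
= (1.44×3.870^2) / (0.500×3.870^0.5) = 21.57/0.9836 = 21.9.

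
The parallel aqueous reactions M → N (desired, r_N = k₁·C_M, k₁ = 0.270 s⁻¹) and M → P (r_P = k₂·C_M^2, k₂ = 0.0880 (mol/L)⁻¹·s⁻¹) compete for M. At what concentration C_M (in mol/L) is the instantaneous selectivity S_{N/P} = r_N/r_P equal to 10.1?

0.304 mol/L

S_{N/P} = (k₁/k₂)·C_M⁻¹ ⇒ C_M = (S·k₂/k₁)^(-1).
= (10.1×0.0880/0.270)^(-1) = (3.292)^(-1) = 0.304 mol/L.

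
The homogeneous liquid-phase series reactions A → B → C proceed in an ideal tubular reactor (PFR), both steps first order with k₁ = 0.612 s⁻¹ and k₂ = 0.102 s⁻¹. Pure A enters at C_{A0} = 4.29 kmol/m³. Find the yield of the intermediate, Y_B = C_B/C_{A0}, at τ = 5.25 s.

0.654

For first-order series with pure A initially, C_B(τ) = k₁C_{A0}/(k₂−k₁)·(e^(−k₁τ) − e^(−k₂τ)).
e^(−k₁τ) = e^(−0.612×5.25) = e^(−3.213) = 0.04024; e^(−k₂τ) = e^(−0.5355) = 0.5854.
C_B = 0.612×4.29/(0.102−0.612) × (0.04024−0.5854) = (-5.148)×(-0.5451) = 2.806 kmol/m³.
Y_B = C_B/C_{A0} = 2.806/4.29 = 0.654.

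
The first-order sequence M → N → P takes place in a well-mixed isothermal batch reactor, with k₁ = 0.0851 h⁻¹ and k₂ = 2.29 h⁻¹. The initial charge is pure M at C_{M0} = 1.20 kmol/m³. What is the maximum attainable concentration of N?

0.0393 kmol/m³

At the optimum, C_{N,max}/C_{M0} = (k₁/k₂)^[k₂/(k₂−k₁)].
= (0.0851/2.29)^(2.29/(2.29−0.0851)) = (0.03716)^(1.039) = 0.03273.
C_{N,max} = 0.03273×1.20 = 0.0393 kmol/m³.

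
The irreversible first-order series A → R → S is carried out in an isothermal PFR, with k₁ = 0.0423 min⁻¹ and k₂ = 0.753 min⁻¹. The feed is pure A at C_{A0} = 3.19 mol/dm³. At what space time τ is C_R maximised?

4.05 min

For first-order series the maximum of C_R occurs at τ_opt = ln(k₂/k₁)/(k₂−k₁).
= ln(0.753/0.0423)/(0.753−0.0423) = ln(17.80)/0.7107 = 2.879/0.7107 = 4.05 min.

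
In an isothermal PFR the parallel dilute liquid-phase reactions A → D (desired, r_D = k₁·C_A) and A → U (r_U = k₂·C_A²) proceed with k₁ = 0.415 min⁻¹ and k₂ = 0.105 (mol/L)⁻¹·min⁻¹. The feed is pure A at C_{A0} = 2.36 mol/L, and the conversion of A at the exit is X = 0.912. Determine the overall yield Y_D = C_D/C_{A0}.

0.698

C_A = C_{A0}(1−X) = 0.2077 mol/L.
Along a PFR/batch, dC_D/dC_A = −r_D/(r_D+r_U) = −k₁/(k₁+k₂·C_A).
Integrating from C_{A0} to C_A: C_D = (0.415/0.105)·ln[(0.415+0.105·2.36)/(0.415+0.105·0.208)] = 3.952·ln(0.6628/0.4368) = 1.648 mol/L.
Y_D = C_D/C_{A0} = 1.648/2.36 = 0.698.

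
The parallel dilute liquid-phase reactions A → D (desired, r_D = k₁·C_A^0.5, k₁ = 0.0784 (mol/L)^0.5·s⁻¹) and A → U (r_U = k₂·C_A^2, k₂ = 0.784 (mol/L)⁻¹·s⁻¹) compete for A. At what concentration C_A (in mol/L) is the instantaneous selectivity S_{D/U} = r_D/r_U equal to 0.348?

0.435 mol/L

S_{D/U} = (k₁/k₂)·C_A^-1.5 ⇒ C_A = (S·k₂/k₁)^(1/(-1.5)).
= (0.348×0.784/0.0784)^(-0.6667) = (3.480)^(-0.6667) = 0.435 mol/L.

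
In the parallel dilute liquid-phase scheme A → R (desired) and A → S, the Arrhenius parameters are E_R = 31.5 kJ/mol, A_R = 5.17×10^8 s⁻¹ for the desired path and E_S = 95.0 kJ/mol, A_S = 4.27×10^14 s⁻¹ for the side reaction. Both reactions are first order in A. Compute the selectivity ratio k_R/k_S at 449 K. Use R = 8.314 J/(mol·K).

29.6

With equal orders, S_{R/S} = k_R/k_S = (A_R/A_S)·exp[(E_S−E_R)/(RT)].
(E_S−E_R)/(RT) = (95.0−31.5)×10³/(8.314×449) = 63500/3733 = 17.01.
k_R/k_S = (5.17×10^8/4.27×10^14)·exp(17.01) = 1.211×10^-6 × 2.441×10^7 = 29.6.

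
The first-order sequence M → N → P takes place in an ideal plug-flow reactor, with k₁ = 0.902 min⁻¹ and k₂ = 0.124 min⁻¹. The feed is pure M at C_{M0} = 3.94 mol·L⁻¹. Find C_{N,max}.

For a first-order series the maximum intermediate yield is C_{N,max}/C_{M0} = (k₁/k₂)^[k₂/(k₂−k₁)].
= (0.902/0.124)^(0.124/(0.124−0.902)) = (7.274)^(-0.1594) = 0.7289.
C_{N,max} = 0.7289×3.94 = 2.87 mol·L⁻¹.

2.87 mol·L⁻¹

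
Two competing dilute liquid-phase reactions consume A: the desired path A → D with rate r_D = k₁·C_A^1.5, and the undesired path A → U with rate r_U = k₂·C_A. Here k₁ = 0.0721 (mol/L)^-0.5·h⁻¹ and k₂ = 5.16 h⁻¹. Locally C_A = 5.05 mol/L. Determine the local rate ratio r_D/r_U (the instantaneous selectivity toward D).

0.0314

S_{D/U} = r_D/r_U = (k₁·C_A^1.5)/(k₂·C_A) = (k₁/k₂)·C_A^0.5.
= (0.0721×5.050^1.5) / (5.16×5.050) = 0.8182/26.06 = 0.0314.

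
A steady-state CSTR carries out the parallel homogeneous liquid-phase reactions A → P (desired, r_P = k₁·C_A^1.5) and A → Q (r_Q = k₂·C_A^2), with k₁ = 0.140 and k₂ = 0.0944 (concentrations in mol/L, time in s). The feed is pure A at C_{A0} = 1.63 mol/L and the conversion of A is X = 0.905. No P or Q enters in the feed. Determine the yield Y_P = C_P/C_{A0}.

0.715

Exit C_A = C_{A0}(1−X) = 1.63×0.0950 = 0.1548 mol/L.
In a CSTR the entire volume is at exit conditions, so r_P = 0.140×0.1548^1.5 = 0.008531 and r_Q = 0.0944×0.1548^2 = 0.002264.
Fraction of consumed A going to P: r_P/(r_P+r_Q) = 0.7903.
C_P = 0.7903·C_{A0}·X = 0.7903×1.63×0.905 = 1.17 mol/L; Y_P = C_P/C_{A0} = 0.715.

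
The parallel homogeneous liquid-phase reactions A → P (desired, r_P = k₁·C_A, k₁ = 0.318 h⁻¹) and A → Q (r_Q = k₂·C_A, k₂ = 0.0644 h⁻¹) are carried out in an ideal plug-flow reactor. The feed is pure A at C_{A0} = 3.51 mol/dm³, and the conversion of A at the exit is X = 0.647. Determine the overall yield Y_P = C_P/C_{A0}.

C_A = C_{A0}(1−X) = 1.239 mol/dm³.
Both paths are first order in A, so the instantaneous fraction to P is constant: dC_P/d(−C_A) = k₁/(k₁+k₂) = 0.8316.
C_P = 0.8316·(C_{A0}−C_A) = 0.8316×2.271 = 1.89 mol/dm³.
Y_P = C_P/C_{A0} = 1.889/3.51 = 0.538.

0.538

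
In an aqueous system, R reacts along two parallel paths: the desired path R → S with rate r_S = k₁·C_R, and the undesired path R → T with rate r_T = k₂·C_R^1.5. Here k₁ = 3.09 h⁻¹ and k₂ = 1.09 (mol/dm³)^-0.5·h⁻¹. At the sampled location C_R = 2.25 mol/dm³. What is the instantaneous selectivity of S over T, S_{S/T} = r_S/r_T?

1.89

S_{S/T} = r_S/r_T = (k₁·C_R)/(k₂·C_R^1.5) = (k₁/k₂)·C_R^-0.5.
= (3.09×2.250) / (1.09×2.250^1.5) = 6.952/3.679 = 1.89.
The undesired path is higher order in R, so low C_R (CSTR or dilute feed) favours S.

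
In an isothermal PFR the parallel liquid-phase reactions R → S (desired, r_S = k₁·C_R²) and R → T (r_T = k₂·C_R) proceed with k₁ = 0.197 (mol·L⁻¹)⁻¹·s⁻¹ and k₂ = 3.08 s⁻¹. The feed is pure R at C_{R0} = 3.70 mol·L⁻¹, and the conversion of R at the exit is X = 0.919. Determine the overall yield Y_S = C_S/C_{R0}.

C_R = C_{R0}(1−X) = 0.2997 mol·L⁻¹.
Along a PFR/batch, dC_T/dC_R = −r_T/(r_S+r_T) = −k₂/(k₂+k₁·C_R).
Integrating from C_{R0} to C_R: C_T = (3.08/0.197)·ln[(3.08+0.197·3.70)/(3.08+0.197·0.300)] = 15.63·ln(3.809/3.139) = 3.024 mol·L⁻¹.
Then C_S = (C_{R0}−C_R) − C_T = 3.400 − 3.024 = 0.3762 mol·L⁻¹.
Y_S = C_S/C_{R0} = 0.3762/3.70 = 0.102.

0.102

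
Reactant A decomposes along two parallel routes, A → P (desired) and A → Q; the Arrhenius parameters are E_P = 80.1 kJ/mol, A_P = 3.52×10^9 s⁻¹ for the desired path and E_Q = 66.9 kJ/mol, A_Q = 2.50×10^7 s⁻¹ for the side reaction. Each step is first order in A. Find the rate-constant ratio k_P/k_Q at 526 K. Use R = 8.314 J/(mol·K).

k_P/k_Q = (A_P/A_Q)·exp[−(E_P−E_Q)/(RT)] = (A_P/A_Q)·exp[(E_Q−E_P)/(RT)].
(E_Q−E_P)/(RT) = (66.9−80.1)×10³/(8.314×526) = -13200/4373 = -3.018.
k_P/k_Q = (3.52×10^9/2.50×10^7)·exp(-3.018) = 140.8 × 0.04888 = 6.88.
Since E_P > E_Q, raising the temperature improves selectivity toward P.

6.88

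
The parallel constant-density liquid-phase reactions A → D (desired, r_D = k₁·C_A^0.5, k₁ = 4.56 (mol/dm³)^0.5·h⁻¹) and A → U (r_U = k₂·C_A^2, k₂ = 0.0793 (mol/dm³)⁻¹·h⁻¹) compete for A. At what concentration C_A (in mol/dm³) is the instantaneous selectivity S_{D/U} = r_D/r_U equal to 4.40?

S_{D/U} = (k₁/k₂)·C_A^-1.5 ⇒ C_A = (S·k₂/k₁)^(1/(-1.5)).
= (4.40×0.0793/4.56)^(-0.6667) = (0.07652)^(-0.6667) = 5.55 mol/dm³.

5.55 mol/dm³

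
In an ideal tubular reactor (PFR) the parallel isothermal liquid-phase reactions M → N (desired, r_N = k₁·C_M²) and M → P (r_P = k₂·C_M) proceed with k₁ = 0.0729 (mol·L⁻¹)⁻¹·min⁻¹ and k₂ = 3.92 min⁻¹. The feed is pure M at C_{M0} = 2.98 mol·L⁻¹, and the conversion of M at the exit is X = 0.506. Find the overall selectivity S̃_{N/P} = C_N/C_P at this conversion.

0.0413

C_M = C_{M0}(1−X) = 1.472 mol·L⁻¹.
Along a PFR/batch, dC_P/dC_M = −r_P/(r_N+r_P) = −k₂/(k₂+k₁·C_M).
Integrating from C_{M0} to C_M: C_P = (3.92/0.0729)·ln[(3.92+0.0729·2.98)/(3.92+0.0729·1.47)] = 53.77·ln(4.137/4.027) = 1.448 mol·L⁻¹.
Then C_N = (C_{M0}−C_M) − C_P = 1.508 − 1.448 = 0.05985 mol·L⁻¹.
S̃_{N/P} = C_N/C_P = 0.05985/1.448 = 0.0413.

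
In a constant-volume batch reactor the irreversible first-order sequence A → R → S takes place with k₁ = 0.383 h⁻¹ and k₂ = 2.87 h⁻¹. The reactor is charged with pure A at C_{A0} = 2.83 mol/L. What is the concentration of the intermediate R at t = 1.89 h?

0.209 mol/L

The intermediate concentration in a first-order A→B→C sequence is C_R = k₁C_{A0}(e^(−k₁t) − e^(−k₂t))/(k₂−k₁).
e^(−k₁t) = e^(−0.383×1.89) = e^(−0.7239) = 0.4849; e^(−k₂t) = e^(−5.424) = 0.004408.
C_R = 0.383×2.83/(2.87−0.383) × (0.4849−0.004408) = 0.4358×0.4805 = 0.2094 mol/L.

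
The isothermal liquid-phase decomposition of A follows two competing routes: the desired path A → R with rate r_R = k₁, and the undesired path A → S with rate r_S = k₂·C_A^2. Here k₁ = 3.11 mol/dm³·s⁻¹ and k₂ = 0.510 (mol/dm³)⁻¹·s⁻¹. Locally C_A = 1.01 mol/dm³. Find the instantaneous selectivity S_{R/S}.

S_{R/S} = r_R/r_S = (k₁)/(k₂·C_A^2) = (k₁/k₂)·C_A^-2.
= (3.11) / (0.510×1.010^2) = 3.110/0.5203 = 5.98.

5.98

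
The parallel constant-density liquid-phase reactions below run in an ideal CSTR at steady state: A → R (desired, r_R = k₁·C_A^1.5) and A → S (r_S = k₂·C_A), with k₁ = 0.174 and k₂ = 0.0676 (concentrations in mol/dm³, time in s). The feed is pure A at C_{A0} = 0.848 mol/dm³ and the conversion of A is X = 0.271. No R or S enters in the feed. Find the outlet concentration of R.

0.154 mol/dm³

Exit C_A = C_{A0}(1−X) = 0.848×0.729 = 0.6182 mol/dm³.
In a CSTR the entire volume is at exit conditions, so r_R = 0.174×0.6182^1.5 = 0.08457 and r_S = 0.0676×0.6182 = 0.04179.
Fraction of consumed A going to R: r_R/(r_R+r_S) = 0.6693.
C_R = 0.6693·C_{A0}·X = 0.6693×0.848×0.271 = 0.154 mol/dm³.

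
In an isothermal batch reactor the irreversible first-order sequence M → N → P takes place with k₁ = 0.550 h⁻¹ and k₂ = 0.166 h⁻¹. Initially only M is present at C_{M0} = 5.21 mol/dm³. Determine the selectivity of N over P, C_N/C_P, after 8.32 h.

For first-order series with pure M initially, C_N(t) = k₁C_{M0}/(k₂−k₁)·(e^(−k₁t) − e^(−k₂t)).
e^(−k₁t) = e^(−0.550×8.32) = e^(−4.576) = 0.01030; e^(−k₂t) = e^(−1.381) = 0.2513.
C_N = 0.550×5.21/(0.166−0.550) × (0.01030−0.2513) = (-7.462)×(-0.2410) = 1.798 mol/dm³.
C_M = C_{M0}e^(−k₁t) = 0.05364 mol/dm³, so C_P = C_{M0}−C_M−C_N = 3.358 mol/dm³; C_N/C_P = 0.536.

0.536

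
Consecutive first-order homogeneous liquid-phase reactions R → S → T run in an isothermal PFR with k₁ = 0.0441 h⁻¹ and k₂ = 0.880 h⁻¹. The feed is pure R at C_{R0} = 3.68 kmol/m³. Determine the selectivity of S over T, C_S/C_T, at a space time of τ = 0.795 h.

The intermediate concentration in a first-order A→B→C sequence is C_S = k₁C_{R0}(e^(−k₁τ) − e^(−k₂τ))/(k₂−k₁).
e^(−k₁τ) = e^(−0.0441×0.795) = e^(−0.03506) = 0.9655; e^(−k₂τ) = e^(−0.6996) = 0.4968.
C_S = 0.0441×3.68/(0.880−0.0441) × (0.9655−0.4968) = 0.1941×0.4688 = 0.09101 kmol/m³.
C_R = C_{R0}e^(−k₁τ) = 3.553 kmol/m³, so C_T = C_{R0}−C_R−C_S = 0.03577 kmol/m³; C_S/C_T = 2.54.

2.54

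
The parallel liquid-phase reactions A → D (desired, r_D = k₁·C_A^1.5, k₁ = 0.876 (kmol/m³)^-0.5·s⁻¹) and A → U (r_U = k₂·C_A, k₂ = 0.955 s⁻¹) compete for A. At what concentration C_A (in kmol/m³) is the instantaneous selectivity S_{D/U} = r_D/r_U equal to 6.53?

S_{D/U} = (k₁/k₂)·C_A^0.5 ⇒ C_A = (S·k₂/k₁)^(2).
= (6.53×0.955/0.876)^(2) = (7.119)^(2) = 50.7 kmol/m³.

50.7 kmol/m³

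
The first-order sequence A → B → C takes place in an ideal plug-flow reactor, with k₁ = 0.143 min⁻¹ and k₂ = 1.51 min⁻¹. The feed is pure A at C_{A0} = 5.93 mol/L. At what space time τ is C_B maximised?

1.72 min

The intermediate peaks when r₁ = r₂, i.e. k₁e^(−k₁τ) = k₂e^(−k₂τ), giving τ_opt = ln(k₂/k₁)/(k₂−k₁).
= ln(1.51/0.143)/(1.51−0.143) = ln(10.56)/1.367 = 2.357/1.367 = 1.72 min.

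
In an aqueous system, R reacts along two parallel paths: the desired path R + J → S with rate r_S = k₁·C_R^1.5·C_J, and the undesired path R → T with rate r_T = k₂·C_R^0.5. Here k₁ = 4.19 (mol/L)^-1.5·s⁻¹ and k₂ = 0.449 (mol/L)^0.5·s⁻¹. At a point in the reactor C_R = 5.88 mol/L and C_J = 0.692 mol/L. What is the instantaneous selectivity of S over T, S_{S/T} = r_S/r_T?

38.0

S_{S/T} = r_S/r_T = (k₁·C_R^1.5·C_J)/(k₂·C_R^0.5) = (k₁/k₂)·C_R·C_J.
= (4.19×5.880^1.5×0.6920) / (0.449×5.880^0.5) = 41.34/1.089 = 38.0.
Since the desired path is higher order in R, keeping C_R high (PFR or concentrated feed) favours S.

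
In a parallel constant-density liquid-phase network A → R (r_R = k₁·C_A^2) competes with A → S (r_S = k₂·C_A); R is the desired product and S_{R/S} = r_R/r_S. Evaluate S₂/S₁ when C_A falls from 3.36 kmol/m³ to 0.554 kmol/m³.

0.165

S_{R/S} = (k₁/k₂)·C_A, so S₂/S₁ = (C_{A,2}/C_{A,1}).
= 0.554/3.36 = 0.165.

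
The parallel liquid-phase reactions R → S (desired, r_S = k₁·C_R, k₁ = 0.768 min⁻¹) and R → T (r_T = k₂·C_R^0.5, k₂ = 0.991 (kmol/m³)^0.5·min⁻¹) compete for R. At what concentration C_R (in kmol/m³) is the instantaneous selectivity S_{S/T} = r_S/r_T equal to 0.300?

0.150 kmol/m³

S_{S/T} = (k₁/k₂)·C_R^0.5 ⇒ C_R = (S·k₂/k₁)^(2).
= (0.300×0.991/0.768)^(2) = (0.3871)^(2) = 0.150 kmol/m³.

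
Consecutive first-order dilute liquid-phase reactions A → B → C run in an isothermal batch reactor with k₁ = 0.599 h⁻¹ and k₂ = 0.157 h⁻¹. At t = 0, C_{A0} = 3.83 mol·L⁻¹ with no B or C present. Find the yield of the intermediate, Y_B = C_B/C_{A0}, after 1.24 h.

0.471

Solving the coupled first-order balances gives C_B(t) = [k₁/(k₂−k₁)]·C_{A0}·(e^(−k₁t) − e^(−k₂t)).
e^(−k₁t) = e^(−0.599×1.24) = e^(−0.7428) = 0.4758; e^(−k₂t) = e^(−0.1947) = 0.8231.
C_B = 0.599×3.83/(0.157−0.599) × (0.4758−0.8231) = (-5.190)×(-0.3473) = 1.803 mol·L⁻¹.
Y_B = C_B/C_{A0} = 1.803/3.83 = 0.471.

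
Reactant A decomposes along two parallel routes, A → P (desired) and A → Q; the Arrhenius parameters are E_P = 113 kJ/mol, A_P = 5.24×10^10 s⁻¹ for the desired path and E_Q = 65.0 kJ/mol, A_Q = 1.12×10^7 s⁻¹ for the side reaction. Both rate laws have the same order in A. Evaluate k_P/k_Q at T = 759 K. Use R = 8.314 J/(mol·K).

Since both paths have the same order in A, the concentration cancels and S_{P/Q} = k_P/k_Q = (A_P/A_Q)·exp[(E_Q−E_P)/(RT)].
(E_Q−E_P)/(RT) = (65.0−113)×10³/(8.314×759) = -48000/6310 = -7.607.
k_P/k_Q = (5.24×10^10/1.12×10^7)·exp(-7.607) = 4679 × 4.972×10^-4 = 2.33.

2.33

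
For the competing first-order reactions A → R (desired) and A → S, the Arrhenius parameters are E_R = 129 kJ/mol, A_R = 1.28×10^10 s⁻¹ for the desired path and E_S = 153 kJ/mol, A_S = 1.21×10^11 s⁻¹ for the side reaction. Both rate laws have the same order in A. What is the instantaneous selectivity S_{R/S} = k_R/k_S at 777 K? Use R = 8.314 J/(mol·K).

k_R/k_S = (A_R/A_S)·exp[−(E_R−E_S)/(RT)] = (A_R/A_S)·exp[(E_S−E_R)/(RT)].
(E_S−E_R)/(RT) = (153−129)×10³/(8.314×777) = 24000/6460 = 3.715.
k_R/k_S = (1.28×10^10/1.21×10^11)·exp(3.715) = 0.1058 × 41.07 = 4.34.

4.34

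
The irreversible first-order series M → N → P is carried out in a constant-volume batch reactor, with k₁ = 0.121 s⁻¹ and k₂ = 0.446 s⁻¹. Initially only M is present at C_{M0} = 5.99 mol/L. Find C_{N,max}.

For a first-order series the maximum intermediate yield is C_{N,max}/C_{M0} = (k₁/k₂)^[k₂/(k₂−k₁)].
= (0.121/0.446)^(0.446/(0.446−0.121)) = (0.2713)^(1.372) = 0.1669.
C_{N,max} = 0.1669×5.99 = 1.000 mol/L.

1.000 mol/L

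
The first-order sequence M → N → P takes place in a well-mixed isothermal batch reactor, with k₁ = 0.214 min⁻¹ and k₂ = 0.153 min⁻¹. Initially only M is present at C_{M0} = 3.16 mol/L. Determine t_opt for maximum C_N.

Setting dC_N/dt = 0 gives t_opt = ln(k₂/k₁)/(k₂−k₁).
= ln(0.153/0.214)/(0.153−0.214) = ln(0.7150)/-0.06100 = -0.3355/-0.06100 = 5.50 min.

5.50 min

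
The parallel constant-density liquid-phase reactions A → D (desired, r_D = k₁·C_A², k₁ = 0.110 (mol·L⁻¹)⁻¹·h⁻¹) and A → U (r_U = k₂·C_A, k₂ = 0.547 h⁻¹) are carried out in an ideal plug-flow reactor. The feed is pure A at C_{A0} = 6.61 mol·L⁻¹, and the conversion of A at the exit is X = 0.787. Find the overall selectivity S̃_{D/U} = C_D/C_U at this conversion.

0.755

C_A = C_{A0}(1−X) = 1.408 mol·L⁻¹.
Along a PFR/batch, dC_U/dC_A = −r_U/(r_D+r_U) = −k₂/(k₂+k₁·C_A).
Integrating from C_{A0} to C_A: C_U = (0.547/0.110)·ln[(0.547+0.110·6.61)/(0.547+0.110·1.41)] = 4.973·ln(1.274/0.7019) = 2.965 mol·L⁻¹.
Then C_D = (C_{A0}−C_A) − C_U = 5.202 − 2.965 = 2.237 mol·L⁻¹.
S̃_{D/U} = C_D/C_U = 2.237/2.965 = 0.755.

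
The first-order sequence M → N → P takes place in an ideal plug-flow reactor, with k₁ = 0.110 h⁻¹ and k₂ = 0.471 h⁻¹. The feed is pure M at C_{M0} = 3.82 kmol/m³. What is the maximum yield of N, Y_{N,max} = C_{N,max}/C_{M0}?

0.150

For a first-order series the maximum intermediate yield is C_{N,max}/C_{M0} = (k₁/k₂)^[k₂/(k₂−k₁)].
= (0.110/0.471)^(0.471/(0.471−0.110)) = (0.2335)^(1.305) = 0.1499.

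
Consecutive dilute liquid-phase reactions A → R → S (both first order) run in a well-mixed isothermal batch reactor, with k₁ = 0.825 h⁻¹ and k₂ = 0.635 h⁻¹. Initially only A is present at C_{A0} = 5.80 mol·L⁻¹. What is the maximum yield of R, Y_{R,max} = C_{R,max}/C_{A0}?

At the optimum, C_{R,max}/C_{A0} = (k₁/k₂)^[k₂/(k₂−k₁)].
= (0.825/0.635)^(0.635/(0.635−0.825)) = (1.299)^(-3.342) = 0.4169.

0.417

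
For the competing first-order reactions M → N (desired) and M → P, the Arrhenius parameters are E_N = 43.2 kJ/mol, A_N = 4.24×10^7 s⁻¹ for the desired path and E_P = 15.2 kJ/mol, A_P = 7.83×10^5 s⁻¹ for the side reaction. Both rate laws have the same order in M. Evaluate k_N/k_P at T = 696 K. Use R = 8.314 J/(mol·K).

k_N/k_P = (A_N/A_P)·exp[−(E_N−E_P)/(RT)] = (A_N/A_P)·exp[(E_P−E_N)/(RT)].
(E_P−E_N)/(RT) = (15.2−43.2)×10³/(8.314×696) = -28000/5787 = -4.839.
k_N/k_P = (4.24×10^7/7.83×10^5)·exp(-4.839) = 54.15 × 0.007916 = 0.429.

0.429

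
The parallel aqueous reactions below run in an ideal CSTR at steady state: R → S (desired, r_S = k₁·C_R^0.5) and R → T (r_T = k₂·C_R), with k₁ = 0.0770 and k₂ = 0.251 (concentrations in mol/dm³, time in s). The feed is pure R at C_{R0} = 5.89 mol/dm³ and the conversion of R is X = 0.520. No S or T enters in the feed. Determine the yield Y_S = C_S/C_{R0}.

0.0802

Exit C_R = C_{R0}(1−X) = 5.89×0.480 = 2.827 mol/dm³.
Rates in a CSTR are evaluated at the outlet concentration: r_S = 0.0770×2.827^0.5 = 0.1295, r_T = 0.251×2.827 = 0.7096.
Fraction of consumed R going to S: r_S/(r_S+r_T) = 0.1543.
C_S = 0.1543·C_{R0}·X = 0.1543×5.89×0.520 = 0.473 mol/dm³; Y_S = C_S/C_{R0} = 0.0802.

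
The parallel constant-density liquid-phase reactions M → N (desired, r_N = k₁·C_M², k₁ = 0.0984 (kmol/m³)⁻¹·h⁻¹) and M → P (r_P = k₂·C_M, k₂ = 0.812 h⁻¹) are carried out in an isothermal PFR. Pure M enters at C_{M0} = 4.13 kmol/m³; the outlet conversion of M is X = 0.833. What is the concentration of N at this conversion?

0.754 kmol/m³

C_M = C_{M0}(1−X) = 0.6897 kmol/m³.
Along a PFR/batch, dC_P/dC_M = −r_P/(r_N+r_P) = −k₂/(k₂+k₁·C_M).
Integrating from C_{M0} to C_M: C_P = (0.812/0.0984)·ln[(0.812+0.0984·4.13)/(0.812+0.0984·0.690)] = 8.252·ln(1.218/0.8799) = 2.686 kmol/m³.
Then C_N = (C_{M0}−C_M) − C_P = 3.440 − 2.686 = 0.7541 kmol/m³.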